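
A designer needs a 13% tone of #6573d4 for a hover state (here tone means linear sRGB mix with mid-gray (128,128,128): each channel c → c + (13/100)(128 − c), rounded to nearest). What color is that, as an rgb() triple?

#6573d4 is rgb(101, 115, 212).
A 13% tone moves each channel 13% toward 128:
  R: 101 + 0.13×(128−101) = 101 + 3.51 = 104.51 → 105
  G: 115 + 0.13×(128−115) = 115 + 1.69 = 116.69 → 117
  B: 212 + 0.13×(128−212) = 212 − 10.92 = 201.08 → 201

rgb(105, 117, 201)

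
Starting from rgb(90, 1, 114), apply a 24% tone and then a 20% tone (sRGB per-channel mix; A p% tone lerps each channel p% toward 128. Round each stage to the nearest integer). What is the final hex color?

A 24% tone moves each channel 24% toward 128:
  R: 90 + 9.12 = 99.12 → 99
  G: 1 + 0.24×(128−1) = 1 + 30.48 = 31.48 → 31
  B: 114 + 0.24×(128−114) = 114 + 3.36 = 117.36 → 117
After the tone: rgb(99, 31, 117) = #631F75.
A 20% tone moves each channel 20% toward 128:
  R: 99 + 0.2×(128−99) = 99 + 5.8 = 104.8 → 105
  G: 31 + 19.4 = 50.4 → 50
  B: 117 + 0.2×(128−117) = 117 + 2.2 = 119.2 → 119
rgb(105, 50, 119) = #693277.

#693277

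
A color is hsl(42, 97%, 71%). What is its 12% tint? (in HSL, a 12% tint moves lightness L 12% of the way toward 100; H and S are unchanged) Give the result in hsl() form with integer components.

hsl(42, 97%, 74%)

L moves 12% from 71 toward 100: 71 + 3.48 = 74.48 → 74.
H and S are unchanged.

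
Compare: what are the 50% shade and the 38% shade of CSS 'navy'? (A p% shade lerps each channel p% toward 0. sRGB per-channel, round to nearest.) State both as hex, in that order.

#000040, #00004F

CSS navy is rgb(0, 0, 128).
50% shade:
  R: 0 + 0 = 0 → 0
  G: 0 + 0 = 0 → 0
  B: 128 + 0.5×(0−128) = 128 − 64 = 64 → 64
  → #000040
38% shade:
  R: 0 + 0.38×(0−0) = 0 + 0 = 0 → 0
  G: 0 + 0.38×(0−0) = 0 + 0 = 0 → 0
  B: 128 + 0.38×(0−128) = 128 − 48.64 = 79.36 → 79
  → #00004F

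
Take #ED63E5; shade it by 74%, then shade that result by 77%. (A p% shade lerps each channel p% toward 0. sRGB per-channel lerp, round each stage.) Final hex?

#0E060E

#ED63E5 is rgb(237, 99, 229).
Lerp each channel 74% toward 0:
  R: 237 − 175.38 = 61.62 → 62
  G: 99 + 0.74×(0−99) = 99 − 73.26 = 25.74 → 26
  B: 229 + 0.74×(0−229) = 229 − 169.46 = 59.54 → 60
After the shade: rgb(62, 26, 60) = #3E1A3C.
A 77% shade moves each channel 77% toward 0:
  R: 62 − 47.74 = 14.26 → 14
  G: 26 − 20.02 = 5.98 → 6
  B: 60 + 0.77×(0−60) = 60 − 46.2 = 13.8 → 14
rgb(14, 6, 14) = #0E060E.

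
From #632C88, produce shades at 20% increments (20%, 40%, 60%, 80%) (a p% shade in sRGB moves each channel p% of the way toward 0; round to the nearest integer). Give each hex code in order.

#632C88 is rgb(99, 44, 136).
20%: (99 − 19.8 = 79.2→79, 44 − 8.8 = 35.2→35, 136 − 27.2 = 108.8→109) → #4F236D
40%: (99 − 39.6 = 59.4→59, 44 − 17.6 = 26.4→26, 136 − 54.4 = 81.6→82) → #3B1A52
60%: (99 − 59.4 = 39.6→40, 44 − 26.4 = 17.6→18, 136 − 81.6 = 54.4→54) → #281236
80%: (99 − 79.2 = 19.8→20, 44 − 35.2 = 8.8→9, 136 − 108.8 = 27.2→27) → #14091B

#4F236D, #3B1A52, #281236, #14091B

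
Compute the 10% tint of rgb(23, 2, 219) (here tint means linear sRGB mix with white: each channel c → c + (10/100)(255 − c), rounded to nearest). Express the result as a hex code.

A 10% tint moves each channel 10% toward 255:
  R: 23 + 23.2 = 46.2 → 46
  G: 2 + 25.3 = 27.3 → 27
  B: 219 + 3.6 = 222.6 → 223
rgb(46, 27, 223) = #2E1BDF.

#2E1BDF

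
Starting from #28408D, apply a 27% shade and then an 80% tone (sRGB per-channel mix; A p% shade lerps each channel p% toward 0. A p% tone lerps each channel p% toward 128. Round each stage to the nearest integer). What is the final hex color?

#28408D is rgb(40, 64, 141).
Per channel, c → c + 0.27(0 − c):
  R: 40 + 0.27×(0−40) = 40 − 10.8 = 29.2 → 29
  G: 64 + 0.27×(0−64) = 64 − 17.28 = 46.72 → 47
  B: 141 + 0.27×(0−141) = 141 − 38.07 = 102.93 → 103
After the shade: rgb(29, 47, 103) = #1D2F67.
Per channel, c → c + 0.8(128 − c):
  R: 29 + 79.2 = 108.2 → 108
  G: 47 + 0.8×(128−47) = 47 + 64.8 = 111.8 → 112
  B: 103 + 20 = 123 → 123
rgb(108, 112, 123) = #6C707B.

#6C707B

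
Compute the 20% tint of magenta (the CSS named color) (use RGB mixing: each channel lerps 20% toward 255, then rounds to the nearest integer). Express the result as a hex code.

CSS magenta is rgb(255, 0, 255).
Lerp each channel 20% toward 255:
  R: 255 + 0.2×(255−255) = 255 + 0 = 255 → 255
  G: 0 + 0.2×(255−0) = 0 + 51 = 51 → 51
  B: 255 + 0.2×(255−255) = 255 + 0 = 255 → 255
rgb(255, 51, 255) = #FF33FF.

#FF33FF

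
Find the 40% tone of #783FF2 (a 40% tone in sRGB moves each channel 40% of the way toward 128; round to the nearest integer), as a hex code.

#7B59C4

#783FF2 is rgb(120, 63, 242).
Lerp each channel 40% toward 128:
  R: 120 + 3.2 = 123.2 → 123
  G: 63 + 0.4×(128−63) = 63 + 26 = 89 → 89
  B: 242 − 45.6 = 196.4 → 196
rgb(123, 89, 196) = #7B59C4.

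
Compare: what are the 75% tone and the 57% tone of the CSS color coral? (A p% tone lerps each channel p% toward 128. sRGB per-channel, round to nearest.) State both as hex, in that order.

CSS coral is rgb(255, 127, 80).
75% tone:
  R: 255 + 0.75×(128−255) = 255 − 95.25 = 159.75 → 160
  G: 127 + 0.75×(128−127) = 127 + 0.75 = 127.75 → 128
  B: 80 + 36 = 116 → 116
  → #a08074
57% tone:
  R: 255 − 72.39 = 182.61 → 183
  G: 127 + 0.57×(128−127) = 127 + 0.57 = 127.57 → 128
  B: 80 + 27.36 = 107.36 → 107
  → #b7806b

#a08074, #b7806b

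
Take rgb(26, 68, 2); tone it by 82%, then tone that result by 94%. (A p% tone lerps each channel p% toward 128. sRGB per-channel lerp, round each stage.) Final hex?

#7F7F7F

Lerp each channel 82% toward 128:
  R: 26 + 0.82×(128−26) = 26 + 83.64 = 109.64 → 110
  G: 68 + 0.82×(128−68) = 68 + 49.2 = 117.2 → 117
  B: 2 + 103.32 = 105.32 → 105
After the tone: rgb(110, 117, 105) = #6E7569.
Lerp each channel 94% toward 128:
  R: 110 + 16.92 = 126.92 → 127
  G: 117 + 0.94×(128−117) = 117 + 10.34 = 127.34 → 127
  B: 105 + 21.62 = 126.62 → 127
rgb(127, 127, 127) = #7F7F7F.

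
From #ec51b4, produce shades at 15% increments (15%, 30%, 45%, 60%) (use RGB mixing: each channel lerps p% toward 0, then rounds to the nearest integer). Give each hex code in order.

#c94599, #a5397e, #822d63, #5e2048

#ec51b4 is rgb(236, 81, 180).
15%: (236 − 35.4 = 200.6→201, 81 − 12.15 = 68.85→69, 180 − 27 = 153→153) → #c94599
30%: (236 − 70.8 = 165.2→165, 81 − 24.3 = 56.7→57, 180 − 54 = 126→126) → #a5397e
45%: (236 − 106.2 = 129.8→130, 81 − 36.45 = 44.55→45, 180 − 81 = 99→99) → #822d63
60%: (236 − 141.6 = 94.4→94, 81 − 48.6 = 32.4→32, 180 − 108 = 72→72) → #5e2048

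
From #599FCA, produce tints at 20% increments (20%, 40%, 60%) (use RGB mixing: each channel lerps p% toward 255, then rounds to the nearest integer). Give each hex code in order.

#599FCA is rgb(89, 159, 202).
20%: (89 + 33.2 = 122.2→122, 159 + 19.2 = 178.2→178, 202 + 10.6 = 212.6→213) → #7AB2D5
40%: (89 + 66.4 = 155.4→155, 159 + 38.4 = 197.4→197, 202 + 21.2 = 223.2→223) → #9BC5DF
60%: (89 + 99.6 = 188.6→189, 159 + 57.6 = 216.6→217, 202 + 31.8 = 233.8→234) → #BDD9EA

#7AB2D5, #9BC5DF, #BDD9EA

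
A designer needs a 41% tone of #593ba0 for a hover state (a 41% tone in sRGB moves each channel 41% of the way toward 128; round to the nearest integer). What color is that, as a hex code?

#593ba0 is rgb(89, 59, 160).
Lerp each channel 41% toward 128:
  R: 89 + 0.41×(128−89) = 89 + 15.99 = 104.99 → 105
  G: 59 + 0.41×(128−59) = 59 + 28.29 = 87.29 → 87
  B: 160 + 0.41×(128−160) = 160 − 13.12 = 146.88 → 147
rgb(105, 87, 147) = #695793.

#695793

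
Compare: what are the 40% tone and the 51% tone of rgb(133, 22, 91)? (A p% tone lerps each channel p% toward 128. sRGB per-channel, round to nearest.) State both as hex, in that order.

#83406A, #824C6E

40% tone:
  R: 133 + 0.4×(128−133) = 133 − 2 = 131 → 131
  G: 22 + 0.4×(128−22) = 22 + 42.4 = 64.4 → 64
  B: 91 + 14.8 = 105.8 → 106
  → #83406A
51% tone:
  R: 133 − 2.55 = 130.45 → 130
  G: 22 + 0.51×(128−22) = 22 + 54.06 = 76.06 → 76
  B: 91 + 0.51×(128−91) = 91 + 18.87 = 109.87 → 110
  → #824C6E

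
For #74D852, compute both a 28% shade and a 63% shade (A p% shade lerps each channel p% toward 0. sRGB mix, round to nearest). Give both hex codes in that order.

#74D852 is rgb(116, 216, 82).
28% shade:
  R: 116 − 32.48 = 83.52 → 84
  G: 216 − 60.48 = 155.52 → 156
  B: 82 + 0.28×(0−82) = 82 − 22.96 = 59.04 → 59
  → #549C3B
63% shade:
  R: 116 + 0.63×(0−116) = 116 − 73.08 = 42.92 → 43
  G: 216 + 0.63×(0−216) = 216 − 136.08 = 79.92 → 80
  B: 82 + 0.63×(0−82) = 82 − 51.66 = 30.34 → 30
  → #2B501E

#549C3B, #2B501E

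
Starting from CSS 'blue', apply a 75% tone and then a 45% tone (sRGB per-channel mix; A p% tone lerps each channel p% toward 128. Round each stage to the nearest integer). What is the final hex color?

#6E6E92

CSS blue is rgb(0, 0, 255).
A 75% tone moves each channel 75% toward 128:
  R: 0 + 0.75×(128−0) = 0 + 96 = 96 → 96
  G: 0 + 96 = 96 → 96
  B: 255 − 95.25 = 159.75 → 160
After the tone: rgb(96, 96, 160) = #6060A0.
A 45% tone moves each channel 45% toward 128:
  R: 96 + 0.45×(128−96) = 96 + 14.4 = 110.4 → 110
  G: 96 + 14.4 = 110.4 → 110
  B: 160 + 0.45×(128−160) = 160 − 14.4 = 145.6 → 146
rgb(110, 110, 146) = #6E6E92.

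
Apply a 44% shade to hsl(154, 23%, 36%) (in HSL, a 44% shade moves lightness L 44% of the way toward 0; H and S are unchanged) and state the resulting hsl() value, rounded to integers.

L moves 44% from 36 toward 0: 36 − 15.84 = 20.16 → 20.
H and S are unchanged.

hsl(154, 23%, 20%)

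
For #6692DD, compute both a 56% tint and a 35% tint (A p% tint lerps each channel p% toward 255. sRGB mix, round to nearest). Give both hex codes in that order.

#6692DD is rgb(102, 146, 221).
56% tint:
  R: 102 + 0.56×(255−102) = 102 + 85.68 = 187.68 → 188
  G: 146 + 61.04 = 207.04 → 207
  B: 221 + 0.56×(255−221) = 221 + 19.04 = 240.04 → 240
  → #BCCFF0
35% tint:
  R: 102 + 53.55 = 155.55 → 156
  G: 146 + 0.35×(255−146) = 146 + 38.15 = 184.15 → 184
  B: 221 + 11.9 = 232.9 → 233
  → #9CB8E9

#BCCFF0, #9CB8E9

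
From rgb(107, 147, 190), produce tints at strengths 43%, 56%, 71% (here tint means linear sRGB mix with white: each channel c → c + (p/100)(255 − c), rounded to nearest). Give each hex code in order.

#ABC1DA, #BECFE2, #D4E0EC

43%: (107 + 63.64 = 170.64→171, 147 + 46.44 = 193.44→193, 190 + 27.95 = 217.95→218) → #ABC1DA
56%: (107 + 82.88 = 189.88→190, 147 + 60.48 = 207.48→207, 190 + 36.4 = 226.4→226) → #BECFE2
71%: (107 + 105.08 = 212.08→212, 147 + 76.68 = 223.68→224, 190 + 46.15 = 236.15→236) → #D4E0EC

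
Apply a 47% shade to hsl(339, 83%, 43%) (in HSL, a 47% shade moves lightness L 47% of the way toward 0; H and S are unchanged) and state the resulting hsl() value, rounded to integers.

L moves 47% from 43 toward 0: 43 − 20.21 = 22.79 → 23.
H and S are unchanged.

hsl(339, 83%, 23%)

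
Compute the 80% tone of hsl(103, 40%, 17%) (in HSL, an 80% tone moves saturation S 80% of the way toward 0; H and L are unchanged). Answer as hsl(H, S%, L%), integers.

S moves 80% from 40 toward 0: 40 − 32 = 8 → 8.
H and L are unchanged.

hsl(103, 8%, 17%)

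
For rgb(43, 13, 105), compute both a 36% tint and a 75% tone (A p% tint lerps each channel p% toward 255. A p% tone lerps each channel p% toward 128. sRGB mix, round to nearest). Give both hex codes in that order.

#77649F, #6B637A

36% tint:
  R: 43 + 0.36×(255−43) = 43 + 76.32 = 119.32 → 119
  G: 13 + 0.36×(255−13) = 13 + 87.12 = 100.12 → 100
  B: 105 + 0.36×(255−105) = 105 + 54 = 159 → 159
  → #77649F
75% tone:
  R: 43 + 0.75×(128−43) = 43 + 63.75 = 106.75 → 107
  G: 13 + 86.25 = 99.25 → 99
  B: 105 + 17.25 = 122.25 → 122
  → #6B637A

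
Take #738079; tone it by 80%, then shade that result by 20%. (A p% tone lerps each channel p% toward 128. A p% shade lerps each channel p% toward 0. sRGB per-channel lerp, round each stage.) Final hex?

#646666

#738079 is rgb(115, 128, 121).
Per channel, c → c + 0.8(128 − c):
  R: 115 + 0.8×(128−115) = 115 + 10.4 = 125.4 → 125
  G: 128 + 0.8×(128−128) = 128 + 0 = 128 → 128
  B: 121 + 5.6 = 126.6 → 127
After the tone: rgb(125, 128, 127) = #7d807f.
Lerp each channel 20% toward 0:
  R: 125 + 0.2×(0−125) = 125 − 25 = 100 → 100
  G: 128 + 0.2×(0−128) = 128 − 25.6 = 102.4 → 102
  B: 127 + 0.2×(0−127) = 127 − 25.4 = 101.6 → 102
rgb(100, 102, 102) = #646666.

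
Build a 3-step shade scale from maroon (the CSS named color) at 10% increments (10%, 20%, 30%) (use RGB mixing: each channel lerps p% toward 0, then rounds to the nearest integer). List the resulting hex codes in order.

#730000, #660000, #5A0000

CSS maroon is rgb(128, 0, 0).
10%: (128 − 12.8 = 115.2→115, 0→0, 0→0) → #730000
20%: (128 − 25.6 = 102.4→102, 0→0, 0→0) → #660000
30%: (128 − 38.4 = 89.6→90, 0→0, 0→0) → #5A0000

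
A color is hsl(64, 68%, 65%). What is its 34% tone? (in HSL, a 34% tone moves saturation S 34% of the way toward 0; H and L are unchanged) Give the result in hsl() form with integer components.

S moves 34% from 68 toward 0: 68 − 23.12 = 44.88 → 45.
H and L are unchanged.

hsl(64, 45%, 65%)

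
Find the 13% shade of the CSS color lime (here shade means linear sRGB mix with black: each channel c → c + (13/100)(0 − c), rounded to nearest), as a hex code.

#00DE00

CSS lime is rgb(0, 255, 0).
Lerp each channel 13% toward 0:
  R: 0 + 0 = 0 → 0
  G: 255 + 0.13×(0−255) = 255 − 33.15 = 221.85 → 222
  B: 0 + 0 = 0 → 0
rgb(0, 222, 0) = #00DE00.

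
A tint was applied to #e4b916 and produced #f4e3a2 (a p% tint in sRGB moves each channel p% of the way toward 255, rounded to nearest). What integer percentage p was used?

#e4b916 is rgb(228, 185, 22); #f4e3a2 is rgb(244, 227, 162).
On the B channel (widest range): 162 ≈ 22 + (p/100)(255 − 22), so p ≈ 100×(162 − 22)/(255 − 22) = 14000/233 = 60.09.
p = 60 reproduces all three channels after rounding.

60%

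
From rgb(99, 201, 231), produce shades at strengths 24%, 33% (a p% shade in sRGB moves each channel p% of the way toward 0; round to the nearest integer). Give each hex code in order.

24%: (99 − 23.76 = 75.24→75, 201 − 48.24 = 152.76→153, 231 − 55.44 = 175.56→176) → #4b99b0
33%: (99 − 32.67 = 66.33→66, 201 − 66.33 = 134.67→135, 231 − 76.23 = 154.77→155) → #42879b

#4b99b0, #42879b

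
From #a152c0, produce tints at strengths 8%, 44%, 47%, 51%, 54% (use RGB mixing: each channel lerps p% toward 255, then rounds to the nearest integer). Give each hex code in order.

#a960c5, #ca9edc, #cda3de, #d1aae0, #d4afe2

#a152c0 is rgb(161, 82, 192).
8%: (161 + 7.52 = 168.52→169, 82 + 13.84 = 95.84→96, 192 + 5.04 = 197.04→197) → #a960c5
44%: (161 + 41.36 = 202.36→202, 82 + 76.12 = 158.12→158, 192 + 27.72 = 219.72→220) → #ca9edc
47%: (161 + 44.18 = 205.18→205, 82 + 81.31 = 163.31→163, 192 + 29.61 = 221.61→222) → #cda3de
51%: (161 + 47.94 = 208.94→209, 82 + 88.23 = 170.23→170, 192 + 32.13 = 224.13→224) → #d1aae0
54%: (161 + 50.76 = 211.76→212, 82 + 93.42 = 175.42→175, 192 + 34.02 = 226.02→226) → #d4afe2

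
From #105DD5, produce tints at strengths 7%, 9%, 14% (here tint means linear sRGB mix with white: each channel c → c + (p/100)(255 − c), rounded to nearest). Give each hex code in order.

#105DD5 is rgb(16, 93, 213).
7%: (16 + 16.73 = 32.73→33, 93 + 11.34 = 104.34→104, 213 + 2.94 = 215.94→216) → #2168D8
9%: (16 + 21.51 = 37.51→38, 93 + 14.58 = 107.58→108, 213 + 3.78 = 216.78→217) → #266CD9
14%: (16 + 33.46 = 49.46→49, 93 + 22.68 = 115.68→116, 213 + 5.88 = 218.88→219) → #3174DB

#2168D8, #266CD9, #3174DB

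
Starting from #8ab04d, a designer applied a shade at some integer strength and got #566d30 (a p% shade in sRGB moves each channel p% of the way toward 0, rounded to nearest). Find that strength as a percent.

38%

#8ab04d is rgb(138, 176, 77); #566d30 is rgb(86, 109, 48).
On the G channel (widest range): 109 ≈ 176 + (p/100)(0 − 176), so p ≈ 100×(109 − 176)/(0 − 176) = -6700/-176 = 38.07.
p = 38 reproduces all three channels after rounding.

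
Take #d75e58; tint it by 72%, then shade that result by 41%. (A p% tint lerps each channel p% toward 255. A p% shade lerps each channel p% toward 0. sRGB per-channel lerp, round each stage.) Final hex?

#907c7b

#d75e58 is rgb(215, 94, 88).
Lerp each channel 72% toward 255:
  R: 215 + 28.8 = 243.8 → 244
  G: 94 + 115.92 = 209.92 → 210
  B: 88 + 120.24 = 208.24 → 208
After the tint: rgb(244, 210, 208) = #f4d2d0.
A 41% shade moves each channel 41% toward 0:
  R: 244 − 100.04 = 143.96 → 144
  G: 210 + 0.41×(0−210) = 210 − 86.1 = 123.9 → 124
  B: 208 + 0.41×(0−208) = 208 − 85.28 = 122.72 → 123
rgb(144, 124, 123) = #907c7b.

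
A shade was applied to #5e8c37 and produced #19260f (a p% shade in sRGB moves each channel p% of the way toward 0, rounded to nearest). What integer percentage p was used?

73%

#5e8c37 is rgb(94, 140, 55); #19260f is rgb(25, 38, 15).
On the G channel (widest range): 38 ≈ 140 + (p/100)(0 − 140), so p ≈ 100×(38 − 140)/(0 − 140) = -10200/-140 = 72.86.
p = 73 reproduces all three channels after rounding.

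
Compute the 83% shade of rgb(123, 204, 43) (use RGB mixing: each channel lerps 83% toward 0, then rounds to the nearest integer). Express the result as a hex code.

#152307

Per channel, c → c + 0.83(0 − c):
  R: 123 + 0.83×(0−123) = 123 − 102.09 = 20.91 → 21
  G: 204 + 0.83×(0−204) = 204 − 169.32 = 34.68 → 35
  B: 43 − 35.69 = 7.31 → 7
rgb(21, 35, 7) = #152307.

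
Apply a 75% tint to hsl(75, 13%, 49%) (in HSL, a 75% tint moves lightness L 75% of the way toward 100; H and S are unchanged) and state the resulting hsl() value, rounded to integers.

hsl(75, 13%, 87%)

L moves 75% from 49 toward 100: 49 + 38.25 = 87.25 → 87.
H and S are unchanged.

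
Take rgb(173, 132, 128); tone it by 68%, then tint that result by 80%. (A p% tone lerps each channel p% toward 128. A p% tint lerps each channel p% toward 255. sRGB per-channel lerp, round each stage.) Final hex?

#E8E6E6

A 68% tone moves each channel 68% toward 128:
  R: 173 − 30.6 = 142.4 → 142
  G: 132 − 2.72 = 129.28 → 129
  B: 128 + 0.68×(128−128) = 128 + 0 = 128 → 128
After the tone: rgb(142, 129, 128) = #8E8180.
Lerp each channel 80% toward 255:
  R: 142 + 0.8×(255−142) = 142 + 90.4 = 232.4 → 232
  G: 129 + 0.8×(255−129) = 129 + 100.8 = 229.8 → 230
  B: 128 + 101.6 = 229.6 → 230
rgb(232, 230, 230) = #E8E6E6.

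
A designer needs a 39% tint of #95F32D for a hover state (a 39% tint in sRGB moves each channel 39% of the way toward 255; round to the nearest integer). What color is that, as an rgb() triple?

rgb(190, 248, 127)

#95F32D is rgb(149, 243, 45).
Lerp each channel 39% toward 255:
  R: 149 + 0.39×(255−149) = 149 + 41.34 = 190.34 → 190
  G: 243 + 0.39×(255−243) = 243 + 4.68 = 247.68 → 248
  B: 45 + 81.9 = 126.9 → 127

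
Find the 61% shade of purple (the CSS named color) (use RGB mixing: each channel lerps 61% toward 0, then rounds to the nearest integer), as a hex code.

CSS purple is rgb(128, 0, 128).
Lerp each channel 61% toward 0:
  R: 128 − 78.08 = 49.92 → 50
  G: 0 + 0.61×(0−0) = 0 + 0 = 0 → 0
  B: 128 + 0.61×(0−128) = 128 − 78.08 = 49.92 → 50
rgb(50, 0, 50) = #320032.

#320032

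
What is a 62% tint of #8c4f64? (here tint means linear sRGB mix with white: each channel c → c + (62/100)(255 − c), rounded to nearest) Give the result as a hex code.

#8c4f64 is rgb(140, 79, 100).
Per channel, c → c + 0.62(255 − c):
  R: 140 + 71.3 = 211.3 → 211
  G: 79 + 0.62×(255−79) = 79 + 109.12 = 188.12 → 188
  B: 100 + 96.1 = 196.1 → 196
rgb(211, 188, 196) = #d3bcc4.

#d3bcc4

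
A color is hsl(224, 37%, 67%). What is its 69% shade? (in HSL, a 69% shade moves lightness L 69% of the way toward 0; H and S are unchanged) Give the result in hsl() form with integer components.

hsl(224, 37%, 21%)

L moves 69% from 67 toward 0: 67 − 46.23 = 20.77 → 21.
H and S are unchanged.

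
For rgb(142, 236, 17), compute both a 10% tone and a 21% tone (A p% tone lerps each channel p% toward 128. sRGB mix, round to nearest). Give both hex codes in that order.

10% tone:
  R: 142 − 1.4 = 140.6 → 141
  G: 236 − 10.8 = 225.2 → 225
  B: 17 + 11.1 = 28.1 → 28
  → #8de11c
21% tone:
  R: 142 + 0.21×(128−142) = 142 − 2.94 = 139.06 → 139
  G: 236 + 0.21×(128−236) = 236 − 22.68 = 213.32 → 213
  B: 17 + 23.31 = 40.31 → 40
  → #8bd528

#8de11c, #8bd528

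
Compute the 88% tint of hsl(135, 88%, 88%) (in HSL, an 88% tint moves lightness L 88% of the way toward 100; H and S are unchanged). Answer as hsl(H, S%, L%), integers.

hsl(135, 88%, 99%)

L moves 88% from 88 toward 100: 88 + 10.56 = 98.56 → 99.
H and S are unchanged.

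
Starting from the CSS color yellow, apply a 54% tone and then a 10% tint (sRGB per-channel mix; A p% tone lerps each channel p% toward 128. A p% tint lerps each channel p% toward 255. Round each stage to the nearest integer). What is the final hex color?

CSS yellow is rgb(255, 255, 0).
Lerp each channel 54% toward 128:
  R: 255 − 68.58 = 186.42 → 186
  G: 255 − 68.58 = 186.42 → 186
  B: 0 + 0.54×(128−0) = 0 + 69.12 = 69.12 → 69
After the tone: rgb(186, 186, 69) = #BABA45.
Per channel, c → c + 0.1(255 − c):
  R: 186 + 0.1×(255−186) = 186 + 6.9 = 192.9 → 193
  G: 186 + 0.1×(255−186) = 186 + 6.9 = 192.9 → 193
  B: 69 + 18.6 = 87.6 → 88
rgb(193, 193, 88) = #C1C158.

#C1C158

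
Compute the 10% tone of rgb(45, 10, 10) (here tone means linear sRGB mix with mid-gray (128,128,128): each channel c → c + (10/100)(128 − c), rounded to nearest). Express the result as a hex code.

A 10% tone moves each channel 10% toward 128:
  R: 45 + 8.3 = 53.3 → 53
  G: 10 + 11.8 = 21.8 → 22
  B: 10 + 0.1×(128−10) = 10 + 11.8 = 21.8 → 22
rgb(53, 22, 22) = #351616.

#351616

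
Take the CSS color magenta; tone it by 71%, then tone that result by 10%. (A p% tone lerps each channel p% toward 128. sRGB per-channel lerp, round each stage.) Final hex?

#A15FA1

CSS magenta is rgb(255, 0, 255).
Lerp each channel 71% toward 128:
  R: 255 − 90.17 = 164.83 → 165
  G: 0 + 0.71×(128−0) = 0 + 90.88 = 90.88 → 91
  B: 255 − 90.17 = 164.83 → 165
After the tone: rgb(165, 91, 165) = #A55BA5.
Per channel, c → c + 0.1(128 − c):
  R: 165 + 0.1×(128−165) = 165 − 3.7 = 161.3 → 161
  G: 91 + 0.1×(128−91) = 91 + 3.7 = 94.7 → 95
  B: 165 + 0.1×(128−165) = 165 − 3.7 = 161.3 → 161
rgb(161, 95, 161) = #A15FA1.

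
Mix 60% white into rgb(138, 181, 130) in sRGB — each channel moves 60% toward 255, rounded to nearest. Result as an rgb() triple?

Lerp each channel 60% toward 255:
  R: 138 + 0.6×(255−138) = 138 + 70.2 = 208.2 → 208
  G: 181 + 0.6×(255−181) = 181 + 44.4 = 225.4 → 225
  B: 130 + 0.6×(255−130) = 130 + 75 = 205 → 205

rgb(208, 225, 205)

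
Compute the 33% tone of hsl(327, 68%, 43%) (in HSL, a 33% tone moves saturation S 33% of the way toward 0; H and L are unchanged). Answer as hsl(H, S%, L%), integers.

hsl(327, 46%, 43%)

S moves 33% from 68 toward 0: 68 − 22.44 = 45.56 → 46.
H and L are unchanged.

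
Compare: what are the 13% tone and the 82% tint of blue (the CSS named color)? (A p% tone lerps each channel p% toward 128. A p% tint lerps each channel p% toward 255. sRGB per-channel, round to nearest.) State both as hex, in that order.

CSS blue is rgb(0, 0, 255).
13% tone:
  R: 0 + 0.13×(128−0) = 0 + 16.64 = 16.64 → 17
  G: 0 + 16.64 = 16.64 → 17
  B: 255 − 16.51 = 238.49 → 238
  → #1111EE
82% tint:
  R: 0 + 209.1 = 209.1 → 209
  G: 0 + 209.1 = 209.1 → 209
  B: 255 + 0 = 255 → 255
  → #D1D1FF

#1111EE, #D1D1FF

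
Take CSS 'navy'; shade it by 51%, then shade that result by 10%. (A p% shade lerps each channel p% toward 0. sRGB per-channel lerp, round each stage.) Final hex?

CSS navy is rgb(0, 0, 128).
Per channel, c → c + 0.51(0 − c):
  R: 0 + 0.51×(0−0) = 0 + 0 = 0 → 0
  G: 0 + 0 = 0 → 0
  B: 128 − 65.28 = 62.72 → 63
After the shade: rgb(0, 0, 63) = #00003F.
A 10% shade moves each channel 10% toward 0:
  R: 0 + 0.1×(0−0) = 0 + 0 = 0 → 0
  G: 0 + 0.1×(0−0) = 0 + 0 = 0 → 0
  B: 63 + 0.1×(0−63) = 63 − 6.3 = 56.7 → 57
rgb(0, 0, 57) = #000039.

#000039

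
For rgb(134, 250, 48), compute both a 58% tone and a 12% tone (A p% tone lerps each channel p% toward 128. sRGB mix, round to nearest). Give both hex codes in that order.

58% tone:
  R: 134 + 0.58×(128−134) = 134 − 3.48 = 130.52 → 131
  G: 250 − 70.76 = 179.24 → 179
  B: 48 + 0.58×(128−48) = 48 + 46.4 = 94.4 → 94
  → #83B35E
12% tone:
  R: 134 + 0.12×(128−134) = 134 − 0.72 = 133.28 → 133
  G: 250 + 0.12×(128−250) = 250 − 14.64 = 235.36 → 235
  B: 48 + 9.6 = 57.6 → 58
  → #85EB3A

#83B35E, #85EB3A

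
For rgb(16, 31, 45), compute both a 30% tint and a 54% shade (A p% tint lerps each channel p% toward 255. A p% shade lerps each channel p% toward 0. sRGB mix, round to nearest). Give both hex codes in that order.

30% tint:
  R: 16 + 71.7 = 87.7 → 88
  G: 31 + 0.3×(255−31) = 31 + 67.2 = 98.2 → 98
  B: 45 + 63 = 108 → 108
  → #58626C
54% shade:
  R: 16 + 0.54×(0−16) = 16 − 8.64 = 7.36 → 7
  G: 31 + 0.54×(0−31) = 31 − 16.74 = 14.26 → 14
  B: 45 + 0.54×(0−45) = 45 − 24.3 = 20.7 → 21
  → #070E15

#58626C, #070E15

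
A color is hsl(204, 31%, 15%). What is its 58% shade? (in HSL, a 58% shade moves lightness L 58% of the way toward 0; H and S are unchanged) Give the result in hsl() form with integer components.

L moves 58% from 15 toward 0: 15 − 8.7 = 6.3 → 6.
H and S are unchanged.

hsl(204, 31%, 6%)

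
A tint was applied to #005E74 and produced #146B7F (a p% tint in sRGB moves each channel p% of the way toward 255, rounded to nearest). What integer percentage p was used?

#005E74 is rgb(0, 94, 116); #146B7F is rgb(20, 107, 127).
On the R channel (widest range): 20 ≈ 0 + (p/100)(255 − 0), so p ≈ 100×(20 − 0)/(255 − 0) = 2000/255 = 7.84.
p = 8 reproduces all three channels after rounding.

8%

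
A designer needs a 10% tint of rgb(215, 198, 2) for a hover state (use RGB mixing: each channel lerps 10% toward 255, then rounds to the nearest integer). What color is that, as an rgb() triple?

rgb(219, 204, 27)

Per channel, c → c + 0.1(255 − c):
  R: 215 + 4 = 219 → 219
  G: 198 + 5.7 = 203.7 → 204
  B: 2 + 0.1×(255−2) = 2 + 25.3 = 27.3 → 27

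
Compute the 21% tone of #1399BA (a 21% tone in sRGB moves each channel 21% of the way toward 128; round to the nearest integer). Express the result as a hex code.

#1399BA is rgb(19, 153, 186).
Per channel, c → c + 0.21(128 − c):
  R: 19 + 22.89 = 41.89 → 42
  G: 153 − 5.25 = 147.75 → 148
  B: 186 − 12.18 = 173.82 → 174
rgb(42, 148, 174) = #2A94AE.

#2A94AE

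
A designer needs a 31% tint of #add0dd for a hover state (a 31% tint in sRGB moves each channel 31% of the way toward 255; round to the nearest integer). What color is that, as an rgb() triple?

rgb(198, 223, 232)

#add0dd is rgb(173, 208, 221).
Per channel, c → c + 0.31(255 − c):
  R: 173 + 25.42 = 198.42 → 198
  G: 208 + 0.31×(255−208) = 208 + 14.57 = 222.57 → 223
  B: 221 + 0.31×(255−221) = 221 + 10.54 = 231.54 → 232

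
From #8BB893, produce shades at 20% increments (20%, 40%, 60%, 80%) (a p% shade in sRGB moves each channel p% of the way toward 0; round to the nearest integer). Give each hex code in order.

#8BB893 is rgb(139, 184, 147).
20%: (139 − 27.8 = 111.2→111, 184 − 36.8 = 147.2→147, 147 − 29.4 = 117.6→118) → #6F9376
40%: (139 − 55.6 = 83.4→83, 184 − 73.6 = 110.4→110, 147 − 58.8 = 88.2→88) → #536E58
60%: (139 − 83.4 = 55.6→56, 184 − 110.4 = 73.6→74, 147 − 88.2 = 58.8→59) → #384A3B
80%: (139 − 111.2 = 27.8→28, 184 − 147.2 = 36.8→37, 147 − 117.6 = 29.4→29) → #1C251D

#6F9376, #536E58, #384A3B, #1C251D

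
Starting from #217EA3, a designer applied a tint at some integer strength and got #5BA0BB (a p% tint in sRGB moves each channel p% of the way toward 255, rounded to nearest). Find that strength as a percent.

26%

#217EA3 is rgb(33, 126, 163); #5BA0BB is rgb(91, 160, 187).
On the R channel (widest range): 91 ≈ 33 + (p/100)(255 − 33), so p ≈ 100×(91 − 33)/(255 − 33) = 5800/222 = 26.13.
p = 26 reproduces all three channels after rounding.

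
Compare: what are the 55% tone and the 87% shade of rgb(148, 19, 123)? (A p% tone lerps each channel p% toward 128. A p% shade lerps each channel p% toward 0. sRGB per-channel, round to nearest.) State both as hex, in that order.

#894f7e, #130210

55% tone:
  R: 148 − 11 = 137 → 137
  G: 19 + 59.95 = 78.95 → 79
  B: 123 + 0.55×(128−123) = 123 + 2.75 = 125.75 → 126
  → #894f7e
87% shade:
  R: 148 + 0.87×(0−148) = 148 − 128.76 = 19.24 → 19
  G: 19 + 0.87×(0−19) = 19 − 16.53 = 2.47 → 2
  B: 123 + 0.87×(0−123) = 123 − 107.01 = 15.99 → 16
  → #130210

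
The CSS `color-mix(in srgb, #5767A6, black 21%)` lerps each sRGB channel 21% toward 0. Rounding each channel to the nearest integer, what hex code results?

#5767A6 is rgb(87, 103, 166).
A 21% shade moves each channel 21% toward 0:
  R: 87 + 0.21×(0−87) = 87 − 18.27 = 68.73 → 69
  G: 103 + 0.21×(0−103) = 103 − 21.63 = 81.37 → 81
  B: 166 + 0.21×(0−166) = 166 − 34.86 = 131.14 → 131
rgb(69, 81, 131) = #455183.

#455183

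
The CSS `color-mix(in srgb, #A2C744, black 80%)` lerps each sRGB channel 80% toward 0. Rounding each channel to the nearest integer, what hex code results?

#20280E

#A2C744 is rgb(162, 199, 68).
An 80% shade moves each channel 80% toward 0:
  R: 162 − 129.6 = 32.4 → 32
  G: 199 + 0.8×(0−199) = 199 − 159.2 = 39.8 → 40
  B: 68 + 0.8×(0−68) = 68 − 54.4 = 13.6 → 14
rgb(32, 40, 14) = #20280E.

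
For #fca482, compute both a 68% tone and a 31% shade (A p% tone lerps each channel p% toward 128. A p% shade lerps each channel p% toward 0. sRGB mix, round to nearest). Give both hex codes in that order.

#a88c81, #ae715a

#fca482 is rgb(252, 164, 130).
68% tone:
  R: 252 − 84.32 = 167.68 → 168
  G: 164 + 0.68×(128−164) = 164 − 24.48 = 139.52 → 140
  B: 130 − 1.36 = 128.64 → 129
  → #a88c81
31% shade:
  R: 252 + 0.31×(0−252) = 252 − 78.12 = 173.88 → 174
  G: 164 − 50.84 = 113.16 → 113
  B: 130 + 0.31×(0−130) = 130 − 40.3 = 89.7 → 90
  → #ae715a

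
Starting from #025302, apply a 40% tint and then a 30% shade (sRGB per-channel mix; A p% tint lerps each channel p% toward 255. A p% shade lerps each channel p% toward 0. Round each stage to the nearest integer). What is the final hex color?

#025302 is rgb(2, 83, 2).
A 40% tint moves each channel 40% toward 255:
  R: 2 + 0.4×(255−2) = 2 + 101.2 = 103.2 → 103
  G: 83 + 0.4×(255−83) = 83 + 68.8 = 151.8 → 152
  B: 2 + 0.4×(255−2) = 2 + 101.2 = 103.2 → 103
After the tint: rgb(103, 152, 103) = #679867.
A 30% shade moves each channel 30% toward 0:
  R: 103 + 0.3×(0−103) = 103 − 30.9 = 72.1 → 72
  G: 152 + 0.3×(0−152) = 152 − 45.6 = 106.4 → 106
  B: 103 + 0.3×(0−103) = 103 − 30.9 = 72.1 → 72
rgb(72, 106, 72) = #486A48.

#486A48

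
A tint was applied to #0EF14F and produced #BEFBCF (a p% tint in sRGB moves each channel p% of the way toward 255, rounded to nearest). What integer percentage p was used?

#0EF14F is rgb(14, 241, 79); #BEFBCF is rgb(190, 251, 207).
On the R channel (widest range): 190 ≈ 14 + (p/100)(255 − 14), so p ≈ 100×(190 − 14)/(255 − 14) = 17600/241 = 73.03.
p = 73 reproduces all three channels after rounding.

73%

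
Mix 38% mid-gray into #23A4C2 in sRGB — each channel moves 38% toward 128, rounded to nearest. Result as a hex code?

#4696A9

#23A4C2 is rgb(35, 164, 194).
Per channel, c → c + 0.38(128 − c):
  R: 35 + 0.38×(128−35) = 35 + 35.34 = 70.34 → 70
  G: 164 + 0.38×(128−164) = 164 − 13.68 = 150.32 → 150
  B: 194 + 0.38×(128−194) = 194 − 25.08 = 168.92 → 169
rgb(70, 150, 169) = #4696A9.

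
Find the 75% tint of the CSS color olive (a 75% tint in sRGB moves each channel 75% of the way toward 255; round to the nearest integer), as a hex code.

CSS olive is rgb(128, 128, 0).
A 75% tint moves each channel 75% toward 255:
  R: 128 + 95.25 = 223.25 → 223
  G: 128 + 95.25 = 223.25 → 223
  B: 0 + 191.25 = 191.25 → 191
rgb(223, 223, 191) = #dfdfbf.

#dfdfbf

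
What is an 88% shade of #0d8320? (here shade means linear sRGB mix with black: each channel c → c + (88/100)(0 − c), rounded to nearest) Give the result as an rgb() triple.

rgb(2, 16, 4)

#0d8320 is rgb(13, 131, 32).
Per channel, c → c + 0.88(0 − c):
  R: 13 − 11.44 = 1.56 → 2
  G: 131 + 0.88×(0−131) = 131 − 115.28 = 15.72 → 16
  B: 32 − 28.16 = 3.84 → 4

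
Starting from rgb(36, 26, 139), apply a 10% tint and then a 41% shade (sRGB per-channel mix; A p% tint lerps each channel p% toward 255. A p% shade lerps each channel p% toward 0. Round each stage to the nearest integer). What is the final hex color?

#221d59

Per channel, c → c + 0.1(255 − c):
  R: 36 + 21.9 = 57.9 → 58
  G: 26 + 22.9 = 48.9 → 49
  B: 139 + 0.1×(255−139) = 139 + 11.6 = 150.6 → 151
After the tint: rgb(58, 49, 151) = #3a3197.
A 41% shade moves each channel 41% toward 0:
  R: 58 + 0.41×(0−58) = 58 − 23.78 = 34.22 → 34
  G: 49 − 20.09 = 28.91 → 29
  B: 151 − 61.91 = 89.09 → 89
rgb(34, 29, 89) = #221d59.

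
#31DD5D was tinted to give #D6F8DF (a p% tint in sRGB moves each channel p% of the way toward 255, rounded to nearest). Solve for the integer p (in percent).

80%

#31DD5D is rgb(49, 221, 93); #D6F8DF is rgb(214, 248, 223).
On the R channel (widest range): 214 ≈ 49 + (p/100)(255 − 49), so p ≈ 100×(214 − 49)/(255 − 49) = 16500/206 = 80.10.
p = 80 reproduces all three channels after rounding.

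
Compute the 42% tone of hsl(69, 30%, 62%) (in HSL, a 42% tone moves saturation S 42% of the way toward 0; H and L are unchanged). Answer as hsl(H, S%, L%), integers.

hsl(69, 17%, 62%)

S moves 42% from 30 toward 0: 30 − 12.6 = 17.4 → 17.
H and L are unchanged.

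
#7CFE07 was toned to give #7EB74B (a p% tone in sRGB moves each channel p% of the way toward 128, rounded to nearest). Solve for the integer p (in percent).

56%

#7CFE07 is rgb(124, 254, 7); #7EB74B is rgb(126, 183, 75).
On the G channel (widest range): 183 ≈ 254 + (p/100)(128 − 254), so p ≈ 100×(183 − 254)/(128 − 254) = -7100/-126 = 56.35.
p = 56 reproduces all three channels after rounding.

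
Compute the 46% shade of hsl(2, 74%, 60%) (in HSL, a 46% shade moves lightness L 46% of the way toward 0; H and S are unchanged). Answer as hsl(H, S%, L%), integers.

hsl(2, 74%, 32%)

L moves 46% from 60 toward 0: 60 − 27.6 = 32.4 → 32.
H and S are unchanged.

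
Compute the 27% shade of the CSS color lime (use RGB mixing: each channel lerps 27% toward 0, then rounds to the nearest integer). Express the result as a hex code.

CSS lime is rgb(0, 255, 0).
Lerp each channel 27% toward 0:
  R: 0 + 0 = 0 → 0
  G: 255 + 0.27×(0−255) = 255 − 68.85 = 186.15 → 186
  B: 0 + 0 = 0 → 0
rgb(0, 186, 0) = #00BA00.

#00BA00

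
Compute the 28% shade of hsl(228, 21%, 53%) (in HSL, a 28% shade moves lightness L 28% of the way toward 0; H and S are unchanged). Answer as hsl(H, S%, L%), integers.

L moves 28% from 53 toward 0: 53 − 14.84 = 38.16 → 38.
H and S are unchanged.

hsl(228, 21%, 38%)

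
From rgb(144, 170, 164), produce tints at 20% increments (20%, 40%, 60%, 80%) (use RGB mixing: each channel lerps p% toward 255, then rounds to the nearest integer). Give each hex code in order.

#A6BBB6, #BCCCC8, #D3DDDB, #E9EEED

20%: (144 + 22.2 = 166.2→166, 170 + 17 = 187→187, 164 + 18.2 = 182.2→182) → #A6BBB6
40%: (144 + 44.4 = 188.4→188, 170 + 34 = 204→204, 164 + 36.4 = 200.4→200) → #BCCCC8
60%: (144 + 66.6 = 210.6→211, 170 + 51 = 221→221, 164 + 54.6 = 218.6→219) → #D3DDDB
80%: (144 + 88.8 = 232.8→233, 170 + 68 = 238→238, 164 + 72.8 = 236.8→237) → #E9EEED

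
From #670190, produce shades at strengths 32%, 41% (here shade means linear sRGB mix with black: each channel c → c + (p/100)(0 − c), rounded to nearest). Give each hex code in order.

#460162, #3D0155

#670190 is rgb(103, 1, 144).
32%: (103 − 32.96 = 70.04→70, 1→1, 144 − 46.08 = 97.92→98) → #460162
41%: (103 − 42.23 = 60.77→61, 1→1, 144 − 59.04 = 84.96→85) → #3D0155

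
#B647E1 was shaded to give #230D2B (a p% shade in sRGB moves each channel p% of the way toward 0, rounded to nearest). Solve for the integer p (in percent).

81%

#B647E1 is rgb(182, 71, 225); #230D2B is rgb(35, 13, 43).
On the B channel (widest range): 43 ≈ 225 + (p/100)(0 − 225), so p ≈ 100×(43 − 225)/(0 − 225) = -18200/-225 = 80.89.
p = 81 reproduces all three channels after rounding.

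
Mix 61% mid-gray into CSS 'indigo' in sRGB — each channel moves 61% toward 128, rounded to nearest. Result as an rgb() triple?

rgb(107, 78, 129)

CSS indigo is rgb(75, 0, 130).
A 61% tone moves each channel 61% toward 128:
  R: 75 + 32.33 = 107.33 → 107
  G: 0 + 78.08 = 78.08 → 78
  B: 130 + 0.61×(128−130) = 130 − 1.22 = 128.78 → 129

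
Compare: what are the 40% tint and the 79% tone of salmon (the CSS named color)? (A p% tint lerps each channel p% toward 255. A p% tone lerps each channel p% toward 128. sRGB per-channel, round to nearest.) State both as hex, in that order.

#fcb3aa, #9a807d

CSS salmon is rgb(250, 128, 114).
40% tint:
  R: 250 + 0.4×(255−250) = 250 + 2 = 252 → 252
  G: 128 + 0.4×(255−128) = 128 + 50.8 = 178.8 → 179
  B: 114 + 56.4 = 170.4 → 170
  → #fcb3aa
79% tone:
  R: 250 − 96.38 = 153.62 → 154
  G: 128 + 0.79×(128−128) = 128 + 0 = 128 → 128
  B: 114 + 11.06 = 125.06 → 125
  → #9a807d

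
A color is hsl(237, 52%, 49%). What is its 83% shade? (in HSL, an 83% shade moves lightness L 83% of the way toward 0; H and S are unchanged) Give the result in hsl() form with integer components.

hsl(237, 52%, 8%)

L moves 83% from 49 toward 0: 49 − 40.67 = 8.33 → 8.
H and S are unchanged.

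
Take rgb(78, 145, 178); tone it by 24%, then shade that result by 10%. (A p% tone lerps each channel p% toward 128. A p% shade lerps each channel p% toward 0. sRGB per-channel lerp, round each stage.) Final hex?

#517F95

A 24% tone moves each channel 24% toward 128:
  R: 78 + 0.24×(128−78) = 78 + 12 = 90 → 90
  G: 145 + 0.24×(128−145) = 145 − 4.08 = 140.92 → 141
  B: 178 − 12 = 166 → 166
After the tone: rgb(90, 141, 166) = #5A8DA6.
Lerp each channel 10% toward 0:
  R: 90 − 9 = 81 → 81
  G: 141 − 14.1 = 126.9 → 127
  B: 166 + 0.1×(0−166) = 166 − 16.6 = 149.4 → 149
rgb(81, 127, 149) = #517F95.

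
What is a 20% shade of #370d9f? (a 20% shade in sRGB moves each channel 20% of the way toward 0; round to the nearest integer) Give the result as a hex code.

#2c0a7f

#370d9f is rgb(55, 13, 159).
Per channel, c → c + 0.2(0 − c):
  R: 55 − 11 = 44 → 44
  G: 13 − 2.6 = 10.4 → 10
  B: 159 + 0.2×(0−159) = 159 − 31.8 = 127.2 → 127
rgb(44, 10, 127) = #2c0a7f.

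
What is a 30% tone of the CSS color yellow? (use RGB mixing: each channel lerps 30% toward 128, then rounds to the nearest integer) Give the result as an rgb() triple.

CSS yellow is rgb(255, 255, 0).
Lerp each channel 30% toward 128:
  R: 255 + 0.3×(128−255) = 255 − 38.1 = 216.9 → 217
  G: 255 − 38.1 = 216.9 → 217
  B: 0 + 38.4 = 38.4 → 38

rgb(217, 217, 38)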